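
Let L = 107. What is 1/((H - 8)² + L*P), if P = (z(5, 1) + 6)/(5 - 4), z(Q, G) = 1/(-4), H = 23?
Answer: 4/3361 ≈ 0.0011901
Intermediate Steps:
z(Q, G) = -¼
P = 23/4 (P = (-¼ + 6)/(5 - 4) = (23/4)/1 = 1*(23/4) = 23/4 ≈ 5.7500)
1/((H - 8)² + L*P) = 1/((23 - 8)² + 107*(23/4)) = 1/(15² + 2461/4) = 1/(225 + 2461/4) = 1/(3361/4) = 4/3361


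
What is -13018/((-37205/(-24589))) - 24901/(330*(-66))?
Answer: -1394168577971/162064980 ≈ -8602.5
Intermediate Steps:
-13018/((-37205/(-24589))) - 24901/(330*(-66)) = -13018/((-37205*(-1/24589))) - 24901/(-21780) = -13018/37205/24589 - 24901*(-1/21780) = -13018*24589/37205 + 24901/21780 = -320099602/37205 + 24901/21780 = -1394168577971/162064980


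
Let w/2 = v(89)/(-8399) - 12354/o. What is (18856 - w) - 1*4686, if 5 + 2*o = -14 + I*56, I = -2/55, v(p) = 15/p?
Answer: 114871527580/9717643 ≈ 11821.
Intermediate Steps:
I = -2/55 (I = -2*1/55 = -2/55 ≈ -0.036364)
o = -1157/110 (o = -5/2 + (-14 - 2/55*56)/2 = -5/2 + (-14 - 112/55)/2 = -5/2 + (1/2)*(-882/55) = -5/2 - 441/55 = -1157/110 ≈ -10.518)
w = 22827473730/9717643 (w = 2*((15/89)/(-8399) - 12354/(-1157/110)) = 2*((15*(1/89))*(-1/8399) - 12354*(-110/1157)) = 2*((15/89)*(-1/8399) + 1358940/1157) = 2*(-15/747511 + 1358940/1157) = 2*(11413736865/9717643) = 22827473730/9717643 ≈ 2349.1)
(18856 - w) - 1*4686 = (18856 - 1*22827473730/9717643) - 1*4686 = (18856 - 22827473730/9717643) - 4686 = 160408402678/9717643 - 4686 = 114871527580/9717643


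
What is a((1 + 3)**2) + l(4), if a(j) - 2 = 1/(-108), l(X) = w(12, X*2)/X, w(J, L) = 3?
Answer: 74/27 ≈ 2.7407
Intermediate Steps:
l(X) = 3/X
a(j) = 215/108 (a(j) = 2 + 1/(-108) = 2 - 1/108 = 215/108)
a((1 + 3)**2) + l(4) = 215/108 + 3/4 = 74/27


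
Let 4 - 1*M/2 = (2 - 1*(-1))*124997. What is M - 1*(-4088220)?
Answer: 3338246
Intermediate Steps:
M = -749974 (M = 8 - 2*(2 - 1*(-1))*124997 = 8 - 2*(2 + 1)*124997 = 8 - 6*124997 = 8 - 2*374991 = 8 - 749982 = -749974)
M - 1*(-4088220) = -749974 - 1*(-4088220) = -749974 + 4088220 = 3338246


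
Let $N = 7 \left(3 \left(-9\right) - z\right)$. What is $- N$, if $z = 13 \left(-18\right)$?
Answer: $-1449$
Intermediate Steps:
$z = -234$
$N = 1449$ ($N = 7 \left(3 \left(-9\right) - -234\right) = 7 \left(-27 + 234\right) = 7 \cdot 207 = 1449$)
$- N = \left(-1\right) 1449 = -1449$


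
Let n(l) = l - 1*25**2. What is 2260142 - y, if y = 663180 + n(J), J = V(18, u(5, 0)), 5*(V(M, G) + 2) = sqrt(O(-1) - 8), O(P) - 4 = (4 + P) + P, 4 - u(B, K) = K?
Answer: 1597589 - I*sqrt(2)/5 ≈ 1.5976e+6 - 0.28284*I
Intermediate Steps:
u(B, K) = 4 - K
O(P) = 8 + 2*P (O(P) = 4 + ((4 + P) + P) = 4 + (4 + 2*P) = 8 + 2*P)
V(M, G) = -2 + I*sqrt(2)/5 (V(M, G) = -2 + sqrt((8 + 2*(-1)) - 8)/5 = -2 + sqrt((8 - 2) - 8)/5 = -2 + sqrt(6 - 8)/5 = -2 + sqrt(-2)/5 = -2 + (I*sqrt(2))/5 = -2 + I*sqrt(2)/5)
J = -2 + I*sqrt(2)/5 ≈ -2.0 + 0.28284*I
n(l) = -625 + l (n(l) = l - 1*625 = l - 625 = -625 + l)
y = 662553 + I*sqrt(2)/5 (y = 663180 + (-625 + (-2 + I*sqrt(2)/5)) = 663180 + (-627 + I*sqrt(2)/5) = 662553 + I*sqrt(2)/5 ≈ 6.6255e+5 + 0.28284*I)
2260142 - y = 2260142 - (662553 + I*sqrt(2)/5) = 2260142 + (-662553 - I*sqrt(2)/5) = 1597589 - I*sqrt(2)/5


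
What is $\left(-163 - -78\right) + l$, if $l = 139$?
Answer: $54$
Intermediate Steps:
$\left(-163 - -78\right) + l = \left(-163 - -78\right) + 139 = \left(-163 + 78\right) + 139 = -85 + 139 = 54$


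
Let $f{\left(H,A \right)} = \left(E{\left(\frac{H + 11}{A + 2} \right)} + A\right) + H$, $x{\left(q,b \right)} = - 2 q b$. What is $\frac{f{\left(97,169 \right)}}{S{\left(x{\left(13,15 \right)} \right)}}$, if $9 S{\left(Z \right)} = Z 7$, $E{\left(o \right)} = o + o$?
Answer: $- \frac{7617}{8645} \approx -0.88109$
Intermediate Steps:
$x{\left(q,b \right)} = - 2 b q$
$E{\left(o \right)} = 2 o$
$f{\left(H,A \right)} = A + H + \frac{2 \left(11 + H\right)}{2 + A}$ ($f{\left(H,A \right)} = \left(2 \frac{H + 11}{A + 2} + A\right) + H = \left(2 \frac{11 + H}{2 + A} + A\right) + H = \left(\frac{2 \left(11 + H\right)}{2 + A} + A\right) + H = \left(A + \frac{2 \left(11 + H\right)}{2 + A}\right) + H = A + H + \frac{2 \left(11 + H\right)}{2 + A}$)
$S{\left(Z \right)} = \frac{7 Z}{9}$ ($S{\left(Z \right)} = \frac{Z 7}{9} = \frac{7 Z}{9}$)
$\frac{f{\left(97,169 \right)}}{S{\left(x{\left(13,15 \right)} \right)}} = \frac{\frac{1}{2 + 169} \left(22 + 2 \cdot 97 + \left(2 + 169\right) \left(169 + 97\right)\right)}{\frac{7}{9} \left(\left(-2\right) 15 \cdot 13\right)} = \frac{\frac{1}{171} \left(22 + 194 + 171 \cdot 266\right)}{\frac{7}{9} \left(-390\right)} = \frac{\frac{1}{171} \left(22 + 194 + 45486\right)}{- \frac{910}{3}} = \frac{1}{171} \cdot 45702 \left(- \frac{3}{910}\right) = \frac{5078}{19} \left(- \frac{3}{910}\right) = - \frac{7617}{8645}$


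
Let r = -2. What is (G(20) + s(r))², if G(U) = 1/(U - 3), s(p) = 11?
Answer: 35344/289 ≈ 122.30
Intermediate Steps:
G(U) = 1/(-3 + U)
(G(20) + s(r))² = (1/(-3 + 20) + 11)² = (1/17 + 11)² = (188/17)² = 35344/289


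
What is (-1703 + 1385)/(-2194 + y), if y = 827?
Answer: 318/1367 ≈ 0.23263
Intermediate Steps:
(-1703 + 1385)/(-2194 + y) = (-1703 + 1385)/(-2194 + 827) = -318/(-1367) = -318*(-1/1367) = 318/1367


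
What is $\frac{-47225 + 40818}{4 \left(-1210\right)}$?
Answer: $\frac{6407}{4840} \approx 1.3238$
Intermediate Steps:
$\frac{-47225 + 40818}{4 \left(-1210\right)} = - \frac{6407}{-4840} = \left(-6407\right) \left(- \frac{1}{4840}\right) = \frac{6407}{4840}$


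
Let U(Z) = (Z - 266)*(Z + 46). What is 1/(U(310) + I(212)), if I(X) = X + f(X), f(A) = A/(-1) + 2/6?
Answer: 3/46993 ≈ 6.3839e-5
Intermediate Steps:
U(Z) = (-266 + Z)*(46 + Z)
f(A) = 1/3 - A (f(A) = A*(-1) + 2*(1/6) = -A + 1/3 = 1/3 - A)
I(X) = 1/3 (I(X) = X + (1/3 - X) = 1/3)
1/(U(310) + I(212)) = 1/((-12236 + 310**2 - 220*310) + 1/3) = 1/((-12236 + 96100 - 68200) + 1/3) = 1/(15664 + 1/3) = 1/(46993/3) = 3/46993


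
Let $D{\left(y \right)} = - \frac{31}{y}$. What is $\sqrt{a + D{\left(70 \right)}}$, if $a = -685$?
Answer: $\frac{i \sqrt{3358670}}{70} \approx 26.181 i$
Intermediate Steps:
$\sqrt{a + D{\left(70 \right)}} = \sqrt{-685 - \frac{31}{70}} = \sqrt{- \frac{47981}{70}} = \frac{i \sqrt{3358670}}{70}$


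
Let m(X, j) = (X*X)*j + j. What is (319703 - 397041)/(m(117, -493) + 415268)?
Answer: 38669/3166951 ≈ 0.012210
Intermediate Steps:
m(X, j) = j + j*X² (m(X, j) = X²*j + j = j*X² + j = j + j*X²)
(319703 - 397041)/(m(117, -493) + 415268) = (319703 - 397041)/(-493*(1 + 117²) + 415268) = -77338/(-493*(1 + 13689) + 415268) = -77338/(-493*13690 + 415268) = -77338/(-6749170 + 415268) = -77338/(-6333902) = -77338*(-1/6333902) = 38669/3166951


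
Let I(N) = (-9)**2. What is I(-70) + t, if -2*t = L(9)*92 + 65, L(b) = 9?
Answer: -731/2 ≈ -365.50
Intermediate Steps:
I(N) = 81
t = -893/2 (t = -(9*92 + 65)/2 = -(828 + 65)/2 = -1/2*893 = -893/2 ≈ -446.50)
I(-70) + t = 81 - 893/2 = -731/2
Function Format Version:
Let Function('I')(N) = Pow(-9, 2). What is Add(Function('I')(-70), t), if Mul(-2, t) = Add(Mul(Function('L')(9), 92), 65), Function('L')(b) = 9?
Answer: Rational(-731, 2) ≈ -365.50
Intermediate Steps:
Function('I')(N) = 81
t = Rational(-893, 2) (t = Mul(Rational(-1, 2), Add(Mul(9, 92), 65)) = Mul(Rational(-1, 2), Add(828, 65)) = Mul(Rational(-1, 2), 893) = Rational(-893, 2) ≈ -446.50)
Add(Function('I')(-70), t) = Add(81, Rational(-893, 2)) = Rational(-731, 2)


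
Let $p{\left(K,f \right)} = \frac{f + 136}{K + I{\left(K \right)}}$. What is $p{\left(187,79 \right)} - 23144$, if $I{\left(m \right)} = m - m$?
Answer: $- \frac{4327713}{187} \approx -23143.0$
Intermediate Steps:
$I{\left(m \right)} = 0$
$p{\left(K,f \right)} = \frac{136 + f}{K}$ ($p{\left(K,f \right)} = \frac{f + 136}{K + 0} = \frac{136 + f}{K}$)
$p{\left(187,79 \right)} - 23144 = \frac{136 + 79}{187} - 23144 = \frac{1}{187} \cdot 215 - 23144 = \frac{215}{187} - 23144 = - \frac{4327713}{187}$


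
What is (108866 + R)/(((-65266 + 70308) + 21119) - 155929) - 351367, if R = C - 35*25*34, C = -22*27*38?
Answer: -1899843725/5407 ≈ -3.5137e+5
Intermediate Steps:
C = -22572 (C = -594*38 = -22572)
R = -52322 (R = -22572 - 35*25*34 = -22572 - 875*34 = -22572 - 29750 = -52322)
(108866 + R)/(((-65266 + 70308) + 21119) - 155929) - 351367 = (108866 - 52322)/(((-65266 + 70308) + 21119) - 155929) - 351367 = 56544/((5042 + 21119) - 155929) - 351367 = 56544/(26161 - 155929) - 351367 = 56544/(-129768) - 351367 = 56544*(-1/129768) - 351367 = -2356/5407 - 351367 = -1899843725/5407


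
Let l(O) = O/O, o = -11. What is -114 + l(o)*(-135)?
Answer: -249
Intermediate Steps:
l(O) = 1
-114 + l(o)*(-135) = -114 + 1*(-135) = -114 - 135 = -249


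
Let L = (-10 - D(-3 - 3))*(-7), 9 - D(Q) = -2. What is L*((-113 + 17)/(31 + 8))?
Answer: -4704/13 ≈ -361.85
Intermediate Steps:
D(Q) = 11 (D(Q) = 9 - 1*(-2) = 9 + 2 = 11)
L = 147 (L = (-10 - 1*11)*(-7) = (-10 - 11)*(-7) = -21*(-7) = 147)
L*((-113 + 17)/(31 + 8)) = 147*((-113 + 17)/(31 + 8)) = 147*(-96/39) = 147*(-96*1/39) = 147*(-32/13) = -4704/13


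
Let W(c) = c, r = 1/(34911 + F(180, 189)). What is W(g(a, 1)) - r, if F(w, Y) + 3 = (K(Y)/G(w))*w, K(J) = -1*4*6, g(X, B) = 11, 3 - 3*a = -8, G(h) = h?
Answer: 383723/34884 ≈ 11.000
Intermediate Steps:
a = 11/3 (a = 1 - ⅓*(-8) = 1 + 8/3 = 11/3 ≈ 3.6667)
K(J) = -24 (K(J) = -4*6 = -24)
F(w, Y) = -27 (F(w, Y) = -3 + (-24/w)*w = -3 - 24 = -27)
r = 1/34884 (r = 1/(34911 - 27) = 1/34884 ≈ 2.8666e-5)
W(g(a, 1)) - r = 11 - 1*1/34884 = 11 - 1/34884 = 383723/34884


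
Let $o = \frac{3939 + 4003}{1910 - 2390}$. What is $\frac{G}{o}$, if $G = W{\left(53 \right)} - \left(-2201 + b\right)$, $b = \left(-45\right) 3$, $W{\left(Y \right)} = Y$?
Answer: $- \frac{573360}{3971} \approx -144.39$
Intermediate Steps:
$b = -135$
$o = - \frac{3971}{240}$ ($o = \frac{7942}{-480} = 7942 \left(- \frac{1}{480}\right) = - \frac{3971}{240} \approx -16.546$)
$G = 2389$ ($G = 53 - \left(-2201 - 135\right) = 53 - -2336 = 53 + 2336 = 2389$)
$\frac{G}{o} = \frac{2389}{- \frac{3971}{240}} = 2389 \left(- \frac{240}{3971}\right) = - \frac{573360}{3971}$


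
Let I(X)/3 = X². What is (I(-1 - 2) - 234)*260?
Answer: -53820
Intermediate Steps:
I(X) = 3*X²
(I(-1 - 2) - 234)*260 = (3*(-1 - 2)² - 234)*260 = (3*(-3)² - 234)*260 = (3*9 - 234)*260 = (27 - 234)*260 = -207*260 = -53820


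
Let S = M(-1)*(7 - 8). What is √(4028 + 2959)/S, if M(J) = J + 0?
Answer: √6987 ≈ 83.588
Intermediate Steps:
M(J) = J
S = 1 (S = -(7 - 8) = -1*(-1) = 1)
√(4028 + 2959)/S = √(4028 + 2959)/1 = √6987*1 = √6987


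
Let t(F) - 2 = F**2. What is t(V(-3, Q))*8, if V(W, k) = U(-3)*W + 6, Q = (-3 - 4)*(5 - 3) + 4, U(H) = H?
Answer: 1816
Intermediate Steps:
Q = -10 (Q = -7*2 + 4 = -14 + 4 = -10)
V(W, k) = 6 - 3*W (V(W, k) = -3*W + 6 = 6 - 3*W)
t(F) = 2 + F**2
t(V(-3, Q))*8 = (2 + (6 - 3*(-3))**2)*8 = (2 + (6 + 9)**2)*8 = (2 + 15**2)*8 = (2 + 225)*8 = 227*8 = 1816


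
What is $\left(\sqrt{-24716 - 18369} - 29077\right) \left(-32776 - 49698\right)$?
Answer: $2398096498 - 82474 i \sqrt{43085} \approx 2.3981 \cdot 10^{9} - 1.7119 \cdot 10^{7} i$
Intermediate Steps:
$\left(\sqrt{-24716 - 18369} - 29077\right) \left(-32776 - 49698\right) = \left(\sqrt{-43085} - 29077\right) \left(-82474\right) = \left(i \sqrt{43085} - 29077\right) \left(-82474\right) = \left(-29077 + i \sqrt{43085}\right) \left(-82474\right) = 2398096498 - 82474 i \sqrt{43085}$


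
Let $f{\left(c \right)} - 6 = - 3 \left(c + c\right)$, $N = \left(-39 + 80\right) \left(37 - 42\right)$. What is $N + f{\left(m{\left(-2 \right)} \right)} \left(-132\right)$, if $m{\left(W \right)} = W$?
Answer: $-2581$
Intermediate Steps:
$N = -205$ ($N = 41 \left(-5\right) = -205$)
$f{\left(c \right)} = 6 - 6 c$ ($f{\left(c \right)} = 6 - 3 \left(c + c\right) = 6 - 3 \cdot 2 c = 6 - 6 c$)
$N + f{\left(m{\left(-2 \right)} \right)} \left(-132\right) = -205 + \left(6 - -12\right) \left(-132\right) = -205 + \left(6 + 12\right) \left(-132\right) = -205 + 18 \left(-132\right) = -205 - 2376 = -2581$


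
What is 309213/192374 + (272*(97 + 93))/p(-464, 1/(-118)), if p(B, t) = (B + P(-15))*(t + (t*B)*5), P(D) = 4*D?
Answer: -199350197383/58441105086 ≈ -3.4111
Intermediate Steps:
p(B, t) = (-60 + B)*(t + 5*B*t) (p(B, t) = (B + 4*(-15))*(t + (t*B)*5) = (B - 60)*(t + (B*t)*5) = (-60 + B)*(t + 5*B*t))
309213/192374 + (272*(97 + 93))/p(-464, 1/(-118)) = 309213/192374 + (272*(97 + 93))/(((-60 - 299*(-464) + 5*(-464)**2)/(-118))) = 309213*(1/192374) + (272*190)/((-(-60 + 138736 + 5*215296)/118)) = 309213/192374 + 51680/((-(-60 + 138736 + 1076480)/118)) = 309213/192374 + 51680/((-1/118*1215156)) = 309213/192374 + 51680/(-607578/59) = 309213/192374 + 51680*(-59/607578) = 309213/192374 - 1524560/303789 = -199350197383/58441105086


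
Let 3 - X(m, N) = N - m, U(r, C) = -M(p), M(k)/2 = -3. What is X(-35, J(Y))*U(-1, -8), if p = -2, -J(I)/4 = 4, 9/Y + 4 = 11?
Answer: -96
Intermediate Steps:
Y = 9/7 (Y = 9/(-4 + 11) = 9/7 ≈ 1.2857)
J(I) = -16 (J(I) = -4*4 = -16)
M(k) = -6 (M(k) = 2*(-3) = -6)
U(r, C) = 6 (U(r, C) = -1*(-6) = 6)
X(m, N) = 3 + m - N (X(m, N) = 3 - (N - m) = 3 + (m - N) = 3 + m - N)
X(-35, J(Y))*U(-1, -8) = (3 - 35 - 1*(-16))*6 = (3 - 35 + 16)*6 = -16*6 = -96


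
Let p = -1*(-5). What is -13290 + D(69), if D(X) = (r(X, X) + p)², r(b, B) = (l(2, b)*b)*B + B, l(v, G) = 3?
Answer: 206110159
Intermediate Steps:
p = 5
r(b, B) = B + 3*B*b (r(b, B) = (3*b)*B + B = 3*B*b + B = B + 3*B*b)
D(X) = (5 + X*(1 + 3*X))² (D(X) = (X*(1 + 3*X) + 5)² = (5 + X*(1 + 3*X))²)
-13290 + D(69) = -13290 + (5 + 69*(1 + 3*69))² = -13290 + (5 + 69*(1 + 207))² = -13290 + (5 + 69*208)² = -13290 + (5 + 14352)² = -13290 + 14357² = -13290 + 206123449 = 206110159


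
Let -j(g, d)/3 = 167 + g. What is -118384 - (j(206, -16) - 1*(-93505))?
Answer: -210770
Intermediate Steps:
j(g, d) = -501 - 3*g (j(g, d) = -3*(167 + g) = -501 - 3*g)
-118384 - (j(206, -16) - 1*(-93505)) = -118384 - ((-501 - 3*206) - 1*(-93505)) = -118384 - ((-501 - 618) + 93505) = -118384 - (-1119 + 93505) = -118384 - 1*92386 = -118384 - 92386 = -210770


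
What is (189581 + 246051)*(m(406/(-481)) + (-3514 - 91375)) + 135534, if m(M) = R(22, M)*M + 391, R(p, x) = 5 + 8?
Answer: -1523326903066/37 ≈ -4.1171e+10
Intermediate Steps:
R(p, x) = 13
m(M) = 391 + 13*M (m(M) = 13*M + 391 = 391 + 13*M)
(189581 + 246051)*(m(406/(-481)) + (-3514 - 91375)) + 135534 = (189581 + 246051)*((391 + 13*(406/(-481))) + (-3514 - 91375)) + 135534 = 435632*((391 + 13*(406*(-1/481))) - 94889) + 135534 = 435632*((391 + 13*(-406/481)) - 94889) + 135534 = 435632*((391 - 406/37) - 94889) + 135534 = 435632*(14061/37 - 94889) + 135534 = 435632*(-3496832/37) + 135534 = -1523331917824/37 + 135534 = -1523326903066/37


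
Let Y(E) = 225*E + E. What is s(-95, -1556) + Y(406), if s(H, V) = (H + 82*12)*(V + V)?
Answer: -2674812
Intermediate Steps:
Y(E) = 226*E
s(H, V) = 2*V*(984 + H) (s(H, V) = (H + 984)*(2*V) = (984 + H)*(2*V) = 2*V*(984 + H))
s(-95, -1556) + Y(406) = 2*(-1556)*(984 - 95) + 226*406 = 2*(-1556)*889 + 91756 = -2766568 + 91756 = -2674812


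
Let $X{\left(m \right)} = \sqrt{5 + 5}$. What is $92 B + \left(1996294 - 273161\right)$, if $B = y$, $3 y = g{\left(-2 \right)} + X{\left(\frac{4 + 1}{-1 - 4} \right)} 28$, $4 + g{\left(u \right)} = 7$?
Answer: $1723225 + \frac{2576 \sqrt{10}}{3} \approx 1.7259 \cdot 10^{6}$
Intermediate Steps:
$g{\left(u \right)} = 3$ ($g{\left(u \right)} = -4 + 7 = 3$)
$X{\left(m \right)} = \sqrt{10}$
$y = 1 + \frac{28 \sqrt{10}}{3}$ ($y = \frac{3 + \sqrt{10} \cdot 28}{3} = \frac{3 + 28 \sqrt{10}}{3} = 1 + \frac{28 \sqrt{10}}{3} \approx 30.515$)
$B = 1 + \frac{28 \sqrt{10}}{3} \approx 30.515$
$92 B + \left(1996294 - 273161\right) = 92 \left(1 + \frac{28 \sqrt{10}}{3}\right) + \left(1996294 - 273161\right) = \left(92 + \frac{2576 \sqrt{10}}{3}\right) + \left(1996294 - 273161\right) = \left(92 + \frac{2576 \sqrt{10}}{3}\right) + 1723133 = 1723225 + \frac{2576 \sqrt{10}}{3}$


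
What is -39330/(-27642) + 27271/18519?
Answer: 247029542/85317033 ≈ 2.8954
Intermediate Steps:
-39330/(-27642) + 27271/18519 = -39330*(-1/27642) + 27271*(1/18519) = 6555/4607 + 27271/18519 = 247029542/85317033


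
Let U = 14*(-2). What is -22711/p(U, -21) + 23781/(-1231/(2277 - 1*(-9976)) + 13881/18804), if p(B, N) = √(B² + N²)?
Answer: 20937491251429/571418435 ≈ 36641.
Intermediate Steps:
U = -28
-22711/p(U, -21) + 23781/(-1231/(2277 - 1*(-9976)) + 13881/18804) = -22711/√((-28)² + (-21)²) + 23781/(-1231/(2277 - 1*(-9976)) + 13881/18804) = -22711/√(784 + 441) + 23781/(-1231/(2277 + 9976) + 13881*(1/18804)) = -22711/(√1225) + 23781/(-1231/12253 + 4627/6268) = -22711/35 + 23781/(-1231*1/12253 + 4627/6268) = -22711*1/35 + 23781/(-1231/12253 + 4627/6268) = -22711/35 + 23781/(48978723/76801804) = -22711/35 + 23781*(76801804/48978723) = -22711/35 + 608807900308/16326241 = 20937491251429/571418435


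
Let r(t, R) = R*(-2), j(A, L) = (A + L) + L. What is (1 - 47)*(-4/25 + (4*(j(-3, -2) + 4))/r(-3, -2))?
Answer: 3634/25 ≈ 145.36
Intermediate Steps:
j(A, L) = A + 2*L
r(t, R) = -2*R
(1 - 47)*(-4/25 + (4*(j(-3, -2) + 4))/r(-3, -2)) = (1 - 47)*(-4/25 + (4*((-3 + 2*(-2)) + 4))/((-2*(-2)))) = -46*(-4*1/25 + (4*((-3 - 4) + 4))/4) = -46*(-4/25 + (4*(-7 + 4))*(1/4)) = -46*(-4/25 + (4*(-3))*(1/4)) = -46*(-4/25 - 12*1/4) = -46*(-4/25 - 3) = -46*(-79/25) = 3634/25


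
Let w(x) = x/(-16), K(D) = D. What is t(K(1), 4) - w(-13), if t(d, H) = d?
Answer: 3/16 ≈ 0.18750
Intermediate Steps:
w(x) = -x/16 (w(x) = x*(-1/16) = -x/16)
t(K(1), 4) - w(-13) = 1 - (-1)*(-13)/16 = 1 - 1*13/16 = 1 - 13/16 = 3/16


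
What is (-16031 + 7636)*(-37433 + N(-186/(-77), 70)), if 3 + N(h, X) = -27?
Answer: 314501885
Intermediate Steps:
N(h, X) = -30 (N(h, X) = -3 - 27 = -30)
(-16031 + 7636)*(-37433 + N(-186/(-77), 70)) = (-16031 + 7636)*(-37433 - 30) = -8395*(-37463) = 314501885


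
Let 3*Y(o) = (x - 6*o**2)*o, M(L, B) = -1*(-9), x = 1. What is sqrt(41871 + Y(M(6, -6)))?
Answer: 4*sqrt(2526) ≈ 201.04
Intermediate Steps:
M(L, B) = 9
Y(o) = o*(1 - 6*o**2)/3 (Y(o) = ((1 - 6*o**2)*o)/3 = (o*(1 - 6*o**2))/3 = o*(1 - 6*o**2)/3)
sqrt(41871 + Y(M(6, -6))) = sqrt(41871 + (-2*9**3 + (1/3)*9)) = sqrt(41871 + (-2*729 + 3)) = sqrt(41871 + (-1458 + 3)) = sqrt(41871 - 1455) = sqrt(40416) = 4*sqrt(2526)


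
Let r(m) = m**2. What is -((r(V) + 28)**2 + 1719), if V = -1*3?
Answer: -3088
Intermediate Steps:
V = -3
-((r(V) + 28)**2 + 1719) = -(((-3)**2 + 28)**2 + 1719) = -((9 + 28)**2 + 1719) = -(37**2 + 1719) = -(1369 + 1719) = -1*3088 = -3088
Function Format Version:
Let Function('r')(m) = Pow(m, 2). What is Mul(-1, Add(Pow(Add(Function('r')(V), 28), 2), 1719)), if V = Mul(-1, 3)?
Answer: -3088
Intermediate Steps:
V = -3
Mul(-1, Add(Pow(Add(Function('r')(V), 28), 2), 1719)) = Mul(-1, Add(Pow(Add(Pow(-3, 2), 28), 2), 1719)) = Mul(-1, Add(Pow(Add(9, 28), 2), 1719)) = Mul(-1, Add(Pow(37, 2), 1719)) = Mul(-1, Add(1369, 1719)) = Mul(-1, 3088) = -3088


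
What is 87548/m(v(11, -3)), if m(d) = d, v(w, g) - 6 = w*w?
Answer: 87548/127 ≈ 689.35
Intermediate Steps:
v(w, g) = 6 + w² (v(w, g) = 6 + w*w = 6 + w²)
87548/m(v(11, -3)) = 87548/(6 + 11²) = 87548/(6 + 121) = 87548/127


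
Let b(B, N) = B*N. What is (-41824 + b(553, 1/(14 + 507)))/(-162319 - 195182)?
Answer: 21789751/186258021 ≈ 0.11699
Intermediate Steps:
(-41824 + b(553, 1/(14 + 507)))/(-162319 - 195182) = (-41824 + 553/(14 + 507))/(-162319 - 195182) = (-41824 + 553/521)/(-357501) = (-41824 + 553*(1/521))*(-1/357501) = (-41824 + 553/521)*(-1/357501) = -21789751/521*(-1/357501) = 21789751/186258021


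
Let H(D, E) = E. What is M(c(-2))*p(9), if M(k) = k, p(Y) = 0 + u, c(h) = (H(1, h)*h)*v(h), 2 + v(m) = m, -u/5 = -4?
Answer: -320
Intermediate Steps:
u = 20 (u = -5*(-4) = 20)
v(m) = -2 + m
c(h) = h**2*(-2 + h) (c(h) = (h*h)*(-2 + h) = h**2*(-2 + h))
p(Y) = 20 (p(Y) = 0 + 20 = 20)
M(c(-2))*p(9) = ((-2)**2*(-2 - 2))*20 = (4*(-4))*20 = -16*20 = -320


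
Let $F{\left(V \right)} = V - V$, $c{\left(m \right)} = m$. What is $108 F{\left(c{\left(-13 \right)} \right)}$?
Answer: $0$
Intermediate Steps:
$F{\left(V \right)} = 0$
$108 F{\left(c{\left(-13 \right)} \right)} = 108 \cdot 0 = 0$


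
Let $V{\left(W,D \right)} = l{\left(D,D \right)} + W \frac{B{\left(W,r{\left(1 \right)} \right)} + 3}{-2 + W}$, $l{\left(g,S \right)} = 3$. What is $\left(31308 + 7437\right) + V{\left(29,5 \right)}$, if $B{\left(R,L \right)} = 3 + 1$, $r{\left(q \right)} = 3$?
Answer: $\frac{1046399}{27} \approx 38756.0$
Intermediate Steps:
$B{\left(R,L \right)} = 4$
$V{\left(W,D \right)} = 3 + \frac{7 W}{-2 + W}$ ($V{\left(W,D \right)} = 3 + W \frac{4 + 3}{-2 + W} = 3 + W \frac{7}{-2 + W} = 3 + \frac{7 W}{-2 + W}$)
$\left(31308 + 7437\right) + V{\left(29,5 \right)} = \left(31308 + 7437\right) + \frac{2 \left(-3 + 5 \cdot 29\right)}{-2 + 29} = 38745 + \frac{2 \left(-3 + 145\right)}{27} = 38745 + 2 \cdot \frac{1}{27} \cdot 142 = 38745 + \frac{284}{27} = \frac{1046399}{27}$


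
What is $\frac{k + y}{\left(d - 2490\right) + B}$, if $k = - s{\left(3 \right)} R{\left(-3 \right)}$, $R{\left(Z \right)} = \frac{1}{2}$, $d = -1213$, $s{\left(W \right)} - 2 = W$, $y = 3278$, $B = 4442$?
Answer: $\frac{6551}{1478} \approx 4.4323$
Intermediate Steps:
$s{\left(W \right)} = 2 + W$
$R{\left(Z \right)} = \frac{1}{2}$
$k = - \frac{5}{2}$ ($k = - (2 + 3) \frac{1}{2} = \left(-1\right) 5 \cdot \frac{1}{2} = \left(-5\right) \frac{1}{2} = - \frac{5}{2} \approx -2.5$)
$\frac{k + y}{\left(d - 2490\right) + B} = \frac{- \frac{5}{2} + 3278}{\left(-1213 - 2490\right) + 4442} = \frac{6551}{2 \left(\left(-1213 - 2490\right) + 4442\right)} = \frac{6551}{2 \left(-3703 + 4442\right)} = \frac{6551}{2 \cdot 739} = \frac{6551}{2} \cdot \frac{1}{739} = \frac{6551}{1478}$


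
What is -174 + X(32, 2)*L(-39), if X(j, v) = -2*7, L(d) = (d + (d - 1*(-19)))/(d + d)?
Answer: -7199/39 ≈ -184.59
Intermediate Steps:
L(d) = (19 + 2*d)/(2*d) (L(d) = (d + (d + 19))/((2*d)) = (d + (19 + d))*(1/(2*d)) = (19 + 2*d)*(1/(2*d)) = (19 + 2*d)/(2*d))
X(j, v) = -14
-174 + X(32, 2)*L(-39) = -174 - 14*(19/2 - 39)/(-39) = -174 - (-14)*(-59)/(39*2) = -174 - 14*59/78 = -174 - 413/39 = -7199/39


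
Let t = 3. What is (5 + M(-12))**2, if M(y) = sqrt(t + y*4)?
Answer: -20 + 30*I*sqrt(5) ≈ -20.0 + 67.082*I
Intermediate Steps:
M(y) = sqrt(3 + 4*y) (M(y) = sqrt(3 + y*4) = sqrt(3 + 4*y))
(5 + M(-12))**2 = (5 + sqrt(3 + 4*(-12)))**2 = (5 + sqrt(3 - 48))**2 = (5 + sqrt(-45))**2 = (5 + 3*I*sqrt(5))**2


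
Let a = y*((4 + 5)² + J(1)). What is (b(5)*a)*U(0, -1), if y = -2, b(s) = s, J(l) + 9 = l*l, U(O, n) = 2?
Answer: -1460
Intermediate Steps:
J(l) = -9 + l² (J(l) = -9 + l*l = -9 + l²)
a = -146 (a = -2*((4 + 5)² + (-9 + 1²)) = -2*(9² + (-9 + 1)) = -2*(81 - 8) = -2*73 = -146)
(b(5)*a)*U(0, -1) = (5*(-146))*2 = -730*2 = -1460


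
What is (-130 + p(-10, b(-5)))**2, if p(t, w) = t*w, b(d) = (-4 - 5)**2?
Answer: 883600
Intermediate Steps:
b(d) = 81 (b(d) = (-9)**2 = 81)
(-130 + p(-10, b(-5)))**2 = (-130 - 10*81)**2 = (-130 - 810)**2 = (-940)**2 = 883600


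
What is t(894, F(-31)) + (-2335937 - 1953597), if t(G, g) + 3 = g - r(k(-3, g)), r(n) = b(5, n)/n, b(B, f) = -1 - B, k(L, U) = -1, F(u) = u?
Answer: -4289574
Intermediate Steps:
r(n) = -6/n (r(n) = (-1 - 1*5)/n = (-1 - 5)/n = -6/n)
t(G, g) = -9 + g (t(G, g) = -3 + (g - (-6)/(-1)) = -3 + (g - (-6)*(-1)) = -3 + (g - 1*6) = -3 + (g - 6) = -3 + (-6 + g) = -9 + g)
t(894, F(-31)) + (-2335937 - 1953597) = (-9 - 31) + (-2335937 - 1953597) = -40 - 4289534 = -4289574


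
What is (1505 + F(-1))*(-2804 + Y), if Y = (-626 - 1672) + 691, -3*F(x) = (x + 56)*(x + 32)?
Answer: -12394910/3 ≈ -4.1316e+6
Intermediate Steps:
F(x) = -(32 + x)*(56 + x)/3 (F(x) = -(x + 56)*(x + 32)/3 = -(56 + x)*(32 + x)/3 = -(32 + x)*(56 + x)/3)
Y = -1607 (Y = -2298 + 691 = -1607)
(1505 + F(-1))*(-2804 + Y) = (1505 + (-1792/3 - 88/3*(-1) - ⅓*(-1)²))*(-2804 - 1607) = (1505 + (-1792/3 + 88/3 - ⅓*1))*(-4411) = (1505 + (-1792/3 + 88/3 - ⅓))*(-4411) = (1505 - 1705/3)*(-4411) = (2810/3)*(-4411) = -12394910/3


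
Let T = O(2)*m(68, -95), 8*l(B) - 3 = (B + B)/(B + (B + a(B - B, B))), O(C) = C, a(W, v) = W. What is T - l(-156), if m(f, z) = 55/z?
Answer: -63/38 ≈ -1.6579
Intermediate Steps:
l(B) = ½ (l(B) = 3/8 + ((B + B)/(B + (B + (B - B))))/8 = 3/8 + ((2*B)/(B + (B + 0)))/8 = 3/8 + ((2*B)/(B + B))/8 = 3/8 + ((2*B)/((2*B)))/8 = 3/8 + ((2*B)*(1/(2*B)))/8 = 3/8 + (⅛)*1 = 3/8 + ⅛ = ½)
T = -22/19 (T = 2*(55/(-95)) = 2*(55*(-1/95)) = 2*(-11/19) = -22/19 ≈ -1.1579)
T - l(-156) = -22/19 - 1*½ = -22/19 - ½ = -63/38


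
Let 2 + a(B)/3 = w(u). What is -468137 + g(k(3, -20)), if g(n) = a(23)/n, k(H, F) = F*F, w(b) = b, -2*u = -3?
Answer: -374509603/800 ≈ -4.6814e+5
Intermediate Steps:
u = 3/2 (u = -1/2*(-3) = 3/2 ≈ 1.5000)
a(B) = -3/2 (a(B) = -6 + 3*(3/2) = -6 + 9/2 = -3/2)
k(H, F) = F**2
g(n) = -3/(2*n)
-468137 + g(k(3, -20)) = -468137 - 3/(2*((-20)**2)) = -468137 - 3/2/400 = -468137 - 3/2*1/400 = -468137 - 3/800 = -374509603/800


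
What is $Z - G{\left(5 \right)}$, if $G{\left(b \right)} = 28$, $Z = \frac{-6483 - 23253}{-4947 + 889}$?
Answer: $- \frac{41944}{2029} \approx -20.672$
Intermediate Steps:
$Z = \frac{14868}{2029}$ ($Z = - \frac{29736}{-4058} = \left(-29736\right) \left(- \frac{1}{4058}\right) = \frac{14868}{2029} \approx 7.3277$)
$Z - G{\left(5 \right)} = \frac{14868}{2029} - 28 = - \frac{41944}{2029}$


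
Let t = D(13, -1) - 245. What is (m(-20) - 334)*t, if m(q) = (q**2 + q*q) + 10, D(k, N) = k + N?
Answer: -110908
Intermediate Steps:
D(k, N) = N + k
m(q) = 10 + 2*q**2 (m(q) = (q**2 + q**2) + 10 = 2*q**2 + 10 = 10 + 2*q**2)
t = -233 (t = (-1 + 13) - 245 = 12 - 245 = -233)
(m(-20) - 334)*t = ((10 + 2*(-20)**2) - 334)*(-233) = ((10 + 2*400) - 334)*(-233) = ((10 + 800) - 334)*(-233) = (810 - 334)*(-233) = 476*(-233) = -110908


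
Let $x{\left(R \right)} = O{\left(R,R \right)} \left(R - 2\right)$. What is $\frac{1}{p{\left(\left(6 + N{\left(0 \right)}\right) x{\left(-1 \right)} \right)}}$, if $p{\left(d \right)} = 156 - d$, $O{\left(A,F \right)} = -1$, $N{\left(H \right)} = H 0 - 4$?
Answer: $\frac{1}{150} \approx 0.0066667$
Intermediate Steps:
$N{\left(H \right)} = -4$ ($N{\left(H \right)} = 0 - 4 = -4$)
$x{\left(R \right)} = 2 - R$ ($x{\left(R \right)} = - (R - 2) = - (-2 + R) = 2 - R$)
$\frac{1}{p{\left(\left(6 + N{\left(0 \right)}\right) x{\left(-1 \right)} \right)}} = \frac{1}{156 - \left(6 - 4\right) \left(2 - -1\right)} = \frac{1}{156 - 2 \left(2 + 1\right)} = \frac{1}{156 - 2 \cdot 3} = \frac{1}{156 - 6} = \frac{1}{150}$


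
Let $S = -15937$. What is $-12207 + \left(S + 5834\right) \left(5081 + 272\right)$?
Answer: $-54093566$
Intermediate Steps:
$-12207 + \left(S + 5834\right) \left(5081 + 272\right) = -12207 + \left(-15937 + 5834\right) \left(5081 + 272\right) = -12207 - 54081359 = -54093566$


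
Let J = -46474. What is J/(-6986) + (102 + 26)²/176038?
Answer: 2073912159/307450367 ≈ 6.7455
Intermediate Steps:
J/(-6986) + (102 + 26)²/176038 = -46474/(-6986) + (102 + 26)²/176038 = -46474*(-1/6986) + 128²*(1/176038) = 23237/3493 + 16384*(1/176038) = 23237/3493 + 8192/88019 = 2073912159/307450367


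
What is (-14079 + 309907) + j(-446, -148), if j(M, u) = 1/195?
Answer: 57686461/195 ≈ 2.9583e+5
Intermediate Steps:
j(M, u) = 1/195
(-14079 + 309907) + j(-446, -148) = (-14079 + 309907) + 1/195 = 295828 + 1/195 = 57686461/195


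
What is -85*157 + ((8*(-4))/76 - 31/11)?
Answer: -2789782/209 ≈ -13348.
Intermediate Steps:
-85*157 + ((8*(-4))/76 - 31/11) = -13345 + (-32*1/76 - 31*1/11) = -13345 + (-8/19 - 31/11) = -13345 - 677/209 = -2789782/209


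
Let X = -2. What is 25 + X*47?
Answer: -69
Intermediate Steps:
25 + X*47 = 25 - 2*47 = 25 - 94 = -69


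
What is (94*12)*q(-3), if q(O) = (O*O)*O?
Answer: -30456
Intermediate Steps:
q(O) = O**3 (q(O) = O**2*O = O**3)
(94*12)*q(-3) = (94*12)*(-3)**3 = 1128*(-27) = -30456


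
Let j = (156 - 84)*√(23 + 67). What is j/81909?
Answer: 24*√10/9101 ≈ 0.0083392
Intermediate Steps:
j = 216*√10 (j = 72*√90 = 72*(3*√10) = 216*√10 ≈ 683.05)
j/81909 = (216*√10)/81909 = (216*√10)*(1/81909) = 24*√10/9101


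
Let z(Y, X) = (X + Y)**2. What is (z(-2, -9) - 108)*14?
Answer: 182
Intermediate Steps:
(z(-2, -9) - 108)*14 = ((-9 - 2)**2 - 108)*14 = ((-11)**2 - 108)*14 = (121 - 108)*14 = 13*14 = 182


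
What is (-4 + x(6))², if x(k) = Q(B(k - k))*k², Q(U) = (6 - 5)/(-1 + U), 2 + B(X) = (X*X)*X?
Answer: 256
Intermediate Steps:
B(X) = -2 + X³ (B(X) = -2 + (X*X)*X = -2 + X²*X = -2 + X³)
Q(U) = 1/(-1 + U)
x(k) = -k²/3 (x(k) = k²/(-1 + (-2 + (k - k)³)) = k²/(-1 + (-2 + 0³)) = k²/(-1 + (-2 + 0)) = k²/(-1 - 2) = k²/(-3) = -k²/3)
(-4 + x(6))² = (-4 - ⅓*6²)² = (-4 - ⅓*36)² = (-4 - 12)² = (-16)² = 256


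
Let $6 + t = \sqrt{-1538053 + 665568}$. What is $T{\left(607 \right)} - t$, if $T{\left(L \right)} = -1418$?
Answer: $-1412 - i \sqrt{872485} \approx -1412.0 - 934.07 i$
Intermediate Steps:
$t = -6 + i \sqrt{872485}$ ($t = -6 + \sqrt{-1538053 + 665568} = -6 + \sqrt{-872485} = -6 + i \sqrt{872485} \approx -6.0 + 934.07 i$)
$T{\left(607 \right)} - t = -1418 - \left(-6 + i \sqrt{872485}\right) = -1418 + \left(6 - i \sqrt{872485}\right) = -1412 - i \sqrt{872485}$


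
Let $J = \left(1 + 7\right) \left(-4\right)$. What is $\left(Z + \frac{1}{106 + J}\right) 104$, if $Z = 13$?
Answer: $\frac{50076}{37} \approx 1353.4$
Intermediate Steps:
$J = -32$ ($J = 8 \left(-4\right) = -32$)
$\left(Z + \frac{1}{106 + J}\right) 104 = \left(13 + \frac{1}{106 - 32}\right) 104 = \left(13 + \frac{1}{74}\right) 104 = \frac{963}{74} \cdot 104 = \frac{50076}{37}$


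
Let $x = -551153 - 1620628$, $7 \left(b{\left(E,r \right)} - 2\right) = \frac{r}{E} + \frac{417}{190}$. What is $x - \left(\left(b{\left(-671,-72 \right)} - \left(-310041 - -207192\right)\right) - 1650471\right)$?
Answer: $- \frac{557020294717}{892430} \approx -6.2416 \cdot 10^{5}$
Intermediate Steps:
$b{\left(E,r \right)} = \frac{3077}{1330} + \frac{r}{7 E}$ ($b{\left(E,r \right)} = 2 + \frac{\frac{r}{E} + \frac{417}{190}}{7} = 2 + \frac{\frac{417}{190} + \frac{r}{E}}{7} = 2 + \left(\frac{417}{1330} + \frac{r}{7 E}\right) = \frac{3077}{1330} + \frac{r}{7 E}$)
$x = -2171781$ ($x = -551153 - 1620628 = -2171781$)
$x - \left(\left(b{\left(-671,-72 \right)} - \left(-310041 - -207192\right)\right) - 1650471\right) = -2171781 - \left(\left(\left(\frac{3077}{1330} + \frac{1}{7} \left(-72\right) \frac{1}{-671}\right) - \left(-310041 - -207192\right)\right) - 1650471\right) = -2171781 - \left(\left(\left(\frac{3077}{1330} + \frac{1}{7} \left(-72\right) \left(- \frac{1}{671}\right)\right) - \left(-310041 + 207192\right)\right) - 1650471\right) = -2171781 - \left(\left(\left(\frac{3077}{1330} + \frac{72}{4697}\right) - -102849\right) - 1650471\right) = -2171781 - \left(\left(\frac{2078347}{892430} + 102849\right) - 1650471\right) = -2171781 - \left(\frac{91787611417}{892430} - 1650471\right) = -2171781 - - \frac{1381142223113}{892430} = -2171781 + \frac{1381142223113}{892430} = - \frac{557020294717}{892430}$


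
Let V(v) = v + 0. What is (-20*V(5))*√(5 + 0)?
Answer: -100*√5 ≈ -223.61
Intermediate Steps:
V(v) = v
(-20*V(5))*√(5 + 0) = (-20*5)*√(5 + 0) = -100*√5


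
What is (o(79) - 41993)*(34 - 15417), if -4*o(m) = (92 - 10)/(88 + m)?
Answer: 215757389249/334 ≈ 6.4598e+8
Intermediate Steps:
o(m) = -41/(2*(88 + m)) (o(m) = -(92 - 10)/(4*(88 + m)) = -41/(2*(88 + m)))
(o(79) - 41993)*(34 - 15417) = (-41/(176 + 2*79) - 41993)*(34 - 15417) = (-41/(176 + 158) - 41993)*(-15383) = (-41/334 - 41993)*(-15383) = -14025703/334*(-15383) = 215757389249/334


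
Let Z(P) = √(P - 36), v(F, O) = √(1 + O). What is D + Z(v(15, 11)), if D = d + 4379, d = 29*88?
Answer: 6931 + √(-36 + 2*√3) ≈ 6931.0 + 5.704*I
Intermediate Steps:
d = 2552
D = 6931 (D = 2552 + 4379 = 6931)
Z(P) = √(-36 + P)
D + Z(v(15, 11)) = 6931 + √(-36 + √(1 + 11)) = 6931 + √(-36 + √12) = 6931 + √(-36 + 2*√3)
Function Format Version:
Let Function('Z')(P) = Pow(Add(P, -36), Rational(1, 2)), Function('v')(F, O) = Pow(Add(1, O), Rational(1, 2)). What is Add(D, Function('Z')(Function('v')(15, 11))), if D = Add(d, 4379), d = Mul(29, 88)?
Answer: Add(6931, Pow(Add(-36, Mul(2, Pow(3, Rational(1, 2)))), Rational(1, 2))) ≈ Add(6931.0, Mul(5.7040, I))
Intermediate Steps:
d = 2552
D = 6931 (D = Add(2552, 4379) = 6931)
Function('Z')(P) = Pow(Add(-36, P), Rational(1, 2))
Add(D, Function('Z')(Function('v')(15, 11))) = Add(6931, Pow(Add(-36, Pow(Add(1, 11), Rational(1, 2))), Rational(1, 2))) = Add(6931, Pow(Add(-36, Pow(12, Rational(1, 2))), Rational(1, 2))) = Add(6931, Pow(Add(-36, Mul(2, Pow(3, Rational(1, 2)))), Rational(1, 2)))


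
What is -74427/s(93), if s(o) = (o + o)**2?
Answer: -24809/11532 ≈ -2.1513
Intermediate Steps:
s(o) = 4*o**2 (s(o) = (2*o)**2 = 4*o**2)
-74427/s(93) = -74427/(4*93**2) = -74427/(4*8649) = -74427/34596 = -74427*1/34596 = -24809/11532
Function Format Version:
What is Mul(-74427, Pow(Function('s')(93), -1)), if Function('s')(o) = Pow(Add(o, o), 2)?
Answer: Rational(-24809, 11532) ≈ -2.1513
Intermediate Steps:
Function('s')(o) = Mul(4, Pow(o, 2)) (Function('s')(o) = Pow(Mul(2, o), 2) = Mul(4, Pow(o, 2)))
Mul(-74427, Pow(Function('s')(93), -1)) = Mul(-74427, Pow(Mul(4, Pow(93, 2)), -1)) = Mul(-74427, Pow(Mul(4, 8649), -1)) = Mul(-74427, Pow(34596, -1)) = Mul(-74427, Rational(1, 34596)) = Rational(-24809, 11532)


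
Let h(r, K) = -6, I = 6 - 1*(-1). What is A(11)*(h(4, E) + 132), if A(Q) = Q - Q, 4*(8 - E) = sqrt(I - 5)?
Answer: 0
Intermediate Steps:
I = 7 (I = 6 + 1 = 7)
E = 8 - sqrt(2)/4 (E = 8 - sqrt(7 - 5)/4 = 8 - sqrt(2)/4 ≈ 7.6464)
A(Q) = 0
A(11)*(h(4, E) + 132) = 0*(-6 + 132) = 0*126 = 0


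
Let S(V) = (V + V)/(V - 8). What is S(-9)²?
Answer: 324/289 ≈ 1.1211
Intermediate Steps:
S(V) = 2*V/(-8 + V) (S(V) = (2*V)/(-8 + V) = 2*V/(-8 + V))
S(-9)² = (2*(-9)/(-8 - 9))² = (2*(-9)/(-17))² = (2*(-9)*(-1/17))² = (18/17)² = 324/289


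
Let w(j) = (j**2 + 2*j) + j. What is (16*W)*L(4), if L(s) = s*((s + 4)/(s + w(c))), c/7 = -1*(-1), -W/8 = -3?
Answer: 6144/37 ≈ 166.05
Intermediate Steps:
W = 24 (W = -8*(-3) = 24)
c = 7 (c = 7*(-1*(-1)) = 7*1 = 7)
w(j) = j**2 + 3*j
L(s) = s*(4 + s)/(70 + s) (L(s) = s*((s + 4)/(s + 7*(3 + 7))) = s*((4 + s)/(s + 7*10)) = s*((4 + s)/(s + 70)) = s*((4 + s)/(70 + s)) = s*(4 + s)/(70 + s))
(16*W)*L(4) = (16*24)*(4*(4 + 4)/(70 + 4)) = 384*(4*8/74) = 384*(4*(1/74)*8) = 384*(16/37) = 6144/37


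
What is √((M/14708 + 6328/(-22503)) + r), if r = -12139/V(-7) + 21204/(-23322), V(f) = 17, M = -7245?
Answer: I*√2996663580982884675375885/64705441242 ≈ 26.753*I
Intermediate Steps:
r = -47244371/66079 (r = -12139/17 + 21204/(-23322) = -12139*1/17 + 21204*(-1/23322) = -12139/17 - 3534/3887 = -47244371/66079 ≈ -714.97)
√((M/14708 + 6328/(-22503)) + r) = √((-7245/14708 + 6328/(-22503)) - 47244371/66079) = √((-7245*1/14708 + 6328*(-1/22503)) - 47244371/66079) = √((-7245/14708 - 6328/22503) - 47244371/66079) = √(-256106459/330974124 - 47244371/66079) = √(-1204122120335405/1682341472292) = I*√2996663580982884675375885/64705441242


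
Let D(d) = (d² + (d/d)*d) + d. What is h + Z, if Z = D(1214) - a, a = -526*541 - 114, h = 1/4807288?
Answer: 8465172668353/4807288 ≈ 1.7609e+6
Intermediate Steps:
h = 1/4807288 ≈ 2.0802e-7
a = -284680 (a = -284566 - 114 = -284680)
D(d) = d² + 2*d (D(d) = (d² + 1*d) + d = (d² + d) + d = (d + d²) + d = d² + 2*d)
Z = 1760904 (Z = 1214*(2 + 1214) - 1*(-284680) = 1214*1216 + 284680 = 1476224 + 284680 = 1760904)
h + Z = 1/4807288 + 1760904 = 8465172668353/4807288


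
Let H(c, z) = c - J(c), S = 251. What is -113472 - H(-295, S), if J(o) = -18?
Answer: -113195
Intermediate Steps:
H(c, z) = 18 + c (H(c, z) = c - 1*(-18) = c + 18 = 18 + c)
-113472 - H(-295, S) = -113472 - (18 - 295) = -113472 - 1*(-277) = -113472 + 277 = -113195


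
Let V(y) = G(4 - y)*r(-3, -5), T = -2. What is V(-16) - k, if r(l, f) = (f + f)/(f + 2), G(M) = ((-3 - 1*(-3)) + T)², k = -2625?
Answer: 7915/3 ≈ 2638.3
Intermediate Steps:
G(M) = 4 (G(M) = ((-3 - 1*(-3)) - 2)² = ((-3 + 3) - 2)² = (0 - 2)² = (-2)² = 4)
r(l, f) = 2*f/(2 + f) (r(l, f) = (2*f)/(2 + f) = 2*f/(2 + f))
V(y) = 40/3 (V(y) = 4*(2*(-5)/(2 - 5)) = 4*(2*(-5)/(-3)) = 4*(2*(-5)*(-⅓)) = 4*(10/3) = 40/3)
V(-16) - k = 40/3 - 1*(-2625) = 40/3 + 2625 = 7915/3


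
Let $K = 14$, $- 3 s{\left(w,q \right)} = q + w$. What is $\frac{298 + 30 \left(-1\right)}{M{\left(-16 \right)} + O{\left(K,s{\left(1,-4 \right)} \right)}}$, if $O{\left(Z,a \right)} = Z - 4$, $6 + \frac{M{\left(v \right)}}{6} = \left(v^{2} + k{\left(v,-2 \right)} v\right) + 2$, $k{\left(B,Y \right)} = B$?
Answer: $\frac{134}{1529} \approx 0.087639$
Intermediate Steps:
$s{\left(w,q \right)} = - \frac{q}{3} - \frac{w}{3}$ ($s{\left(w,q \right)} = - \frac{q + w}{3} = - \frac{q}{3} - \frac{w}{3}$)
$M{\left(v \right)} = -24 + 12 v^{2}$ ($M{\left(v \right)} = -36 + 6 \left(\left(v^{2} + v v\right) + 2\right) = -36 + 6 \left(\left(v^{2} + v^{2}\right) + 2\right) = -36 + 6 \left(2 v^{2} + 2\right) = -36 + 6 \left(2 + 2 v^{2}\right) = -36 + \left(12 + 12 v^{2}\right) = -24 + 12 v^{2}$)
$O{\left(Z,a \right)} = -4 + Z$
$\frac{298 + 30 \left(-1\right)}{M{\left(-16 \right)} + O{\left(K,s{\left(1,-4 \right)} \right)}} = \frac{298 + 30 \left(-1\right)}{\left(-24 + 12 \left(-16\right)^{2}\right) + \left(-4 + 14\right)} = \frac{298 - 30}{\left(-24 + 12 \cdot 256\right) + 10} = \frac{268}{\left(-24 + 3072\right) + 10} = \frac{268}{3048 + 10} = \frac{268}{3058} = 268 \cdot \frac{1}{3058} = \frac{134}{1529}$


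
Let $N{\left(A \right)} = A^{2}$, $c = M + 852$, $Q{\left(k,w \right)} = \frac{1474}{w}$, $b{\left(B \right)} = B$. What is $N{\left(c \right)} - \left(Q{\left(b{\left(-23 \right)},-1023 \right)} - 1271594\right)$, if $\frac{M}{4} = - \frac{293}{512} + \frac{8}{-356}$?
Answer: $\frac{24059607965588741}{12069322752} \approx 1.9935 \cdot 10^{6}$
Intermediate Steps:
$M = - \frac{27101}{11392}$ ($M = 4 \left(- \frac{293}{512} + \frac{8}{-356}\right) = 4 \left(\left(-293\right) \frac{1}{512} + 8 \left(- \frac{1}{356}\right)\right) = 4 \left(- \frac{293}{512} - \frac{2}{89}\right) = 4 \left(- \frac{27101}{45568}\right) = - \frac{27101}{11392} \approx -2.379$)
$c = \frac{9678883}{11392}$ ($c = - \frac{27101}{11392} + 852 = \frac{9678883}{11392} \approx 849.62$)
$N{\left(c \right)} - \left(Q{\left(b{\left(-23 \right)},-1023 \right)} - 1271594\right) = \left(\frac{9678883}{11392}\right)^{2} - \left(\frac{1474}{-1023} - 1271594\right) = \frac{93680776127689}{129777664} - \left(1474 \left(- \frac{1}{1023}\right) - 1271594\right) = \frac{93680776127689}{129777664} - \left(- \frac{134}{93} - 1271594\right) = \frac{93680776127689}{129777664} - - \frac{118258376}{93} = \frac{93680776127689}{129777664} + \frac{118258376}{93} = \frac{24059607965588741}{12069322752}$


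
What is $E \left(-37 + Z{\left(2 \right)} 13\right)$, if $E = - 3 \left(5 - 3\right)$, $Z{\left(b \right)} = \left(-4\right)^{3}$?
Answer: $5214$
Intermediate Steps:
$Z{\left(b \right)} = -64$
$E = -6$ ($E = \left(-3\right) 2 = -6$)
$E \left(-37 + Z{\left(2 \right)} 13\right) = - 6 \left(-37 - 832\right) = \left(-6\right) \left(-869\right) = 5214$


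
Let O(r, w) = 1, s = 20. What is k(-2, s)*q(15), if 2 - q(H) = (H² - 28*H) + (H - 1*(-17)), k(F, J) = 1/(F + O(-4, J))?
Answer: -165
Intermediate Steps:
k(F, J) = 1/(1 + F) (k(F, J) = 1/(F + 1) = 1/(1 + F))
q(H) = -15 - H² + 27*H (q(H) = 2 - ((H² - 28*H) + (H - 1*(-17))) = 2 - ((H² - 28*H) + (H + 17)) = 2 - ((H² - 28*H) + (17 + H)) = 2 - (17 + H² - 27*H) = 2 + (-17 - H² + 27*H) = -15 - H² + 27*H)
k(-2, s)*q(15) = (-15 - 1*15² + 27*15)/(1 - 2) = (-15 - 1*225 + 405)/(-1) = -(-15 - 225 + 405) = -1*165 = -165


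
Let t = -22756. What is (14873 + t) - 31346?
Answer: -39229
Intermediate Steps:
(14873 + t) - 31346 = (14873 - 22756) - 31346 = -7883 - 31346 = -39229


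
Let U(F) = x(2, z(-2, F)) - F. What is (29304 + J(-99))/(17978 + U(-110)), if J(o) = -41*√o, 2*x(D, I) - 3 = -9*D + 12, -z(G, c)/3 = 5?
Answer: 58608/36173 - 246*I*√11/36173 ≈ 1.6202 - 0.022555*I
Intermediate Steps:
z(G, c) = -15 (z(G, c) = -3*5 = -15)
x(D, I) = 15/2 - 9*D/2 (x(D, I) = 3/2 + (-9*D + 12)/2 = 3/2 + (12 - 9*D)/2 = 3/2 + (6 - 9*D/2) = 15/2 - 9*D/2)
U(F) = -3/2 - F (U(F) = (15/2 - 9/2*2) - F = (15/2 - 9) - F = -3/2 - F)
(29304 + J(-99))/(17978 + U(-110)) = (29304 - 123*I*√11)/(17978 + (-3/2 - 1*(-110))) = (29304 - 123*I*√11)/(17978 + (-3/2 + 110)) = (29304 - 123*I*√11)/(17978 + 217/2) = (29304 - 123*I*√11)/(36173/2) = (29304 - 123*I*√11)*(2/36173) = 58608/36173 - 246*I*√11/36173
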